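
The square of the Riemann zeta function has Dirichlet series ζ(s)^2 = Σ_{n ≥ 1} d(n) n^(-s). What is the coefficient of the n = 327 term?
d(327) = 4

ζ(s)^2 = (Σ 1/m^s)(Σ 1/k^s). The coefficient of 1/n^s in the product is the number of ordered pairs (m, k) with mk = n, which equals d(n). For n = 327, divisors are [1, 3, 109, 327], so d(327) = 4.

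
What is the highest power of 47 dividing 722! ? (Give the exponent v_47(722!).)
v_47(722!) = 15

Legendre's formula: v_p(n!) = Σ_{k ≥ 1} ⌊n / p^k⌋. For p = 47, n = 722, the terms are:
  ⌊722/47^1⌋ = ⌊722/47⌋ = 15
(the next term ⌊722/47^2⌋ = 0, terminating the sum). Summing: v_47(722!) = 15 = 15.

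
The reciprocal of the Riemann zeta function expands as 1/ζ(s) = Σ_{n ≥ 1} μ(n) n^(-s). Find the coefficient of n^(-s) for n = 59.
μ(59) = -1

Factor n = 59 = 59. μ(n) = 0 if any exponent ≥ 2 (not squarefree); otherwise μ(n) = (−1)^{ω(n)} where ω(n) is the number of distinct prime factors. Applying: μ(59) = -1.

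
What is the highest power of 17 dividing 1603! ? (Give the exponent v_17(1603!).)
v_17(1603!) = 99

Legendre's formula: v_p(n!) = Σ_{k ≥ 1} ⌊n / p^k⌋. For p = 17, n = 1603, the terms are:
  ⌊1603/17^1⌋ = ⌊1603/17⌋ = 94
  ⌊1603/17^2⌋ = ⌊1603/289⌋ = 5
(the next term ⌊1603/17^3⌋ = 0, terminating the sum). Summing: v_17(1603!) = 94 + 5 = 99.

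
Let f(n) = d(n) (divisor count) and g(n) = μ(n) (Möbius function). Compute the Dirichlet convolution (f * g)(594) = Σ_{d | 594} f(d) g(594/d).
(d * μ)(594) = 1

Divisors of 594: [1, 2, 3, 6, 9, 11, 18, 22, 27, 33, 54, 66, 99, 198, 297, 594]. For each d | 594:
  d = 1: d(1) · μ(594/1) = 1 · 0 = 0
  d = 2: d(2) · μ(594/2) = 2 · 0 = 0
  d = 3: d(3) · μ(594/3) = 2 · 0 = 0
  d = 6: d(6) · μ(594/6) = 4 · 0 = 0
  d = 9: d(9) · μ(594/9) = 3 · -1 = -3
  d = 11: d(11) · μ(594/11) = 2 · 0 = 0
  d = 18: d(18) · μ(594/18) = 6 · 1 = 6
  d = 22: d(22) · μ(594/22) = 4 · 0 = 0
  d = 27: d(27) · μ(594/27) = 4 · 1 = 4
  d = 33: d(33) · μ(594/33) = 4 · 0 = 0
  d = 54: d(54) · μ(594/54) = 8 · -1 = -8
  d = 66: d(66) · μ(594/66) = 8 · 0 = 0
  d = 99: d(99) · μ(594/99) = 6 · 1 = 6
  d = 198: d(198) · μ(594/198) = 12 · -1 = -12
  d = 297: d(297) · μ(594/297) = 8 · -1 = -8
  d = 594: d(594) · μ(594/594) = 16 · 1 = 16
Summing: (d * μ)(594) = 0 + 0 + 0 + 0 + -3 + 0 + 6 + 0 + 4 + 0 + -8 + 0 + 6 + -12 + -8 + 16 = 1.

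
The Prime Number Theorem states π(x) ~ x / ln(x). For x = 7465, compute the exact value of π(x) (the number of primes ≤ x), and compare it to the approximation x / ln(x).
π(7465) = 945;  x/ln(x) ≈ 837.07;  relative error ≈ 11.42%.

Directly count primes up to 7465: π(7465) = 945. The PNT approximation gives 7465/ln(7465) ≈ 7465/8.91798 ≈ 837.07. Relative error (π(x) − x/ln(x)) / π(x) ≈ 11.42%; the approximation is known to undercount slightly (Li(x) is a better estimate).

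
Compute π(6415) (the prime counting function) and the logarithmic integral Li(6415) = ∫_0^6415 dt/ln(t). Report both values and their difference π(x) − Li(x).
π(6415) = 834;  Li(6415) ≈ 847.93;  π(x) − Li(x) ≈ -13.93.

Direct count of primes ≤ 6415 gives π(6415) = 834. Numerical evaluation of the logarithmic integral gives Li(6415) ≈ 847.93. The difference π(x) − Li(x) ≈ -13.93 is typically negative for small/moderate x (Li(x) overestimates), though Littlewood's theorem shows this sign changes infinitely often.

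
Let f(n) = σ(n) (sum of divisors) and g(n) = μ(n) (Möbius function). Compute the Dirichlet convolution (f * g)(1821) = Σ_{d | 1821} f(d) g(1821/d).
(σ * μ)(1821) = 1821

Divisors of 1821: [1, 3, 607, 1821]. For each d | 1821:
  d = 1: σ(1) · μ(1821/1) = 1 · 1 = 1
  d = 3: σ(3) · μ(1821/3) = 4 · -1 = -4
  d = 607: σ(607) · μ(1821/607) = 608 · -1 = -608
  d = 1821: σ(1821) · μ(1821/1821) = 2432 · 1 = 2432
Summing: (σ * μ)(1821) = 1 + -4 + -608 + 2432 = 1821.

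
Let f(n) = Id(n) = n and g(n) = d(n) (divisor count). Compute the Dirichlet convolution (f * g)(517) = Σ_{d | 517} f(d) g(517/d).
(Id * d)(517) = 637

Divisors of 517: [1, 11, 47, 517]. For each d | 517:
  d = 1: Id(1) · d(517/1) = 1 · 4 = 4
  d = 11: Id(11) · d(517/11) = 11 · 2 = 22
  d = 47: Id(47) · d(517/47) = 47 · 2 = 94
  d = 517: Id(517) · d(517/517) = 517 · 1 = 517
Summing: (Id * d)(517) = 4 + 22 + 94 + 517 = 637.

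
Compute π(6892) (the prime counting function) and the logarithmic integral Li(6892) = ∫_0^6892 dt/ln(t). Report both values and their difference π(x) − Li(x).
π(6892) = 886;  Li(6892) ≈ 902.12;  π(x) − Li(x) ≈ -16.12.

Direct count of primes ≤ 6892 gives π(6892) = 886. Numerical evaluation of the logarithmic integral gives Li(6892) ≈ 902.12. The difference π(x) − Li(x) ≈ -16.12 is typically negative for small/moderate x (Li(x) overestimates), though Littlewood's theorem shows this sign changes infinitely often.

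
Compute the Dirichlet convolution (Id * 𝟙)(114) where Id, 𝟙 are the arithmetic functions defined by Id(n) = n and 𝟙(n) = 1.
(Id * 𝟙)(114) = 240

Divisors of 114: [1, 2, 3, 6, 19, 38, 57, 114]. For each d | 114:
  d = 1: Id(1) · 𝟙(114/1) = 1 · 1 = 1
  d = 2: Id(2) · 𝟙(114/2) = 2 · 1 = 2
  d = 3: Id(3) · 𝟙(114/3) = 3 · 1 = 3
  d = 6: Id(6) · 𝟙(114/6) = 6 · 1 = 6
  d = 19: Id(19) · 𝟙(114/19) = 19 · 1 = 19
  d = 38: Id(38) · 𝟙(114/38) = 38 · 1 = 38
  d = 57: Id(57) · 𝟙(114/57) = 57 · 1 = 57
  d = 114: Id(114) · 𝟙(114/114) = 114 · 1 = 114
Summing: (Id * 𝟙)(114) = 1 + 2 + 3 + 6 + 19 + 38 + 57 + 114 = 240.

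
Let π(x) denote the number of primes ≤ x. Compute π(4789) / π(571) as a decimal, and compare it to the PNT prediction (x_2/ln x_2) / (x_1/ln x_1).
π(4789)/π(571) = 644/105 ≈ 6.1333;  PNT prediction ≈ 6.2822.

π(571) = 105 and π(4789) = 644, so π(4789)/π(571) ≈ 6.1333. The PNT-predicted ratio is (4789/ln(4789)) / (571/ln(571)) ≈ 6.2822. The two agree to within a few percent, as expected.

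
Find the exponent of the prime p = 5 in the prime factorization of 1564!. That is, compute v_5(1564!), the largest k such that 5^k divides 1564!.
v_5(1564!) = 388

Legendre's formula: v_p(n!) = Σ_{k ≥ 1} ⌊n / p^k⌋. For p = 5, n = 1564, the terms are:
  ⌊1564/5^1⌋ = ⌊1564/5⌋ = 312
  ⌊1564/5^2⌋ = ⌊1564/25⌋ = 62
  ⌊1564/5^3⌋ = ⌊1564/125⌋ = 12
  ⌊1564/5^4⌋ = ⌊1564/625⌋ = 2
(the next term ⌊1564/5^5⌋ = 0, terminating the sum). Summing: v_5(1564!) = 312 + 62 + 12 + 2 = 388.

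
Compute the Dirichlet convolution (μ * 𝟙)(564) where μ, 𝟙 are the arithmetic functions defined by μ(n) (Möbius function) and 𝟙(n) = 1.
(μ * 𝟙)(564) = 0

Divisors of 564: [1, 2, 3, 4, 6, 12, 47, 94, 141, 188, 282, 564]. For each d | 564:
  d = 1: μ(1) · 𝟙(564/1) = 1 · 1 = 1
  d = 2: μ(2) · 𝟙(564/2) = -1 · 1 = -1
  d = 3: μ(3) · 𝟙(564/3) = -1 · 1 = -1
  d = 4: μ(4) · 𝟙(564/4) = 0 · 1 = 0
  d = 6: μ(6) · 𝟙(564/6) = 1 · 1 = 1
  d = 12: μ(12) · 𝟙(564/12) = 0 · 1 = 0
  d = 47: μ(47) · 𝟙(564/47) = -1 · 1 = -1
  d = 94: μ(94) · 𝟙(564/94) = 1 · 1 = 1
  d = 141: μ(141) · 𝟙(564/141) = 1 · 1 = 1
  d = 188: μ(188) · 𝟙(564/188) = 0 · 1 = 0
  d = 282: μ(282) · 𝟙(564/282) = -1 · 1 = -1
  d = 564: μ(564) · 𝟙(564/564) = 0 · 1 = 0
Summing: (μ * 𝟙)(564) = 1 + -1 + -1 + 0 + 1 + 0 + -1 + 1 + 1 + 0 + -1 + 0 = 0.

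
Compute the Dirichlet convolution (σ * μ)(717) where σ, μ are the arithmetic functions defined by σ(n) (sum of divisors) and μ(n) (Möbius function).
(σ * μ)(717) = 717

Divisors of 717: [1, 3, 239, 717]. For each d | 717:
  d = 1: σ(1) · μ(717/1) = 1 · 1 = 1
  d = 3: σ(3) · μ(717/3) = 4 · -1 = -4
  d = 239: σ(239) · μ(717/239) = 240 · -1 = -240
  d = 717: σ(717) · μ(717/717) = 960 · 1 = 960
Summing: (σ * μ)(717) = 1 + -4 + -240 + 960 = 717.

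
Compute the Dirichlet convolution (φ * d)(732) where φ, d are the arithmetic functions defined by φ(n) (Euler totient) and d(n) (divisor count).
(φ * d)(732) = 1736

Divisors of 732: [1, 2, 3, 4, 6, 12, 61, 122, 183, 244, 366, 732]. For each d | 732:
  d = 1: φ(1) · d(732/1) = 1 · 12 = 12
  d = 2: φ(2) · d(732/2) = 1 · 8 = 8
  d = 3: φ(3) · d(732/3) = 2 · 6 = 12
  d = 4: φ(4) · d(732/4) = 2 · 4 = 8
  d = 6: φ(6) · d(732/6) = 2 · 4 = 8
  d = 12: φ(12) · d(732/12) = 4 · 2 = 8
  d = 61: φ(61) · d(732/61) = 60 · 6 = 360
  d = 122: φ(122) · d(732/122) = 60 · 4 = 240
  d = 183: φ(183) · d(732/183) = 120 · 3 = 360
  d = 244: φ(244) · d(732/244) = 120 · 2 = 240
  d = 366: φ(366) · d(732/366) = 120 · 2 = 240
  d = 732: φ(732) · d(732/732) = 240 · 1 = 240
Summing: (φ * d)(732) = 12 + 8 + 12 + 8 + 8 + 8 + 360 + 240 + 360 + 240 + 240 + 240 = 1736.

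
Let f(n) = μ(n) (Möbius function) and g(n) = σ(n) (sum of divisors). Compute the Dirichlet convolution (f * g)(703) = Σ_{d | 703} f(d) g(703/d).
(μ * σ)(703) = 703

Divisors of 703: [1, 19, 37, 703]. For each d | 703:
  d = 1: μ(1) · σ(703/1) = 1 · 760 = 760
  d = 19: μ(19) · σ(703/19) = -1 · 38 = -38
  d = 37: μ(37) · σ(703/37) = -1 · 20 = -20
  d = 703: μ(703) · σ(703/703) = 1 · 1 = 1
Summing: (μ * σ)(703) = 760 + -38 + -20 + 1 = 703.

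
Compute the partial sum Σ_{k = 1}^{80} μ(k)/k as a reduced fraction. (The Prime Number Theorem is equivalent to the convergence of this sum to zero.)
Σ μ(k)/k = -5419230422019661121772083237/214509651156044860526605636942

Values of μ(k) for 1 ≤ k ≤ 80: μ(1) = 1, μ(2) = -1, μ(3) = -1, μ(5) = -1, μ(6) = 1, μ(7) = -1, μ(10) = 1, μ(11) = -1, μ(13) = -1, μ(14) = 1, μ(15) = 1, μ(17) = -1, μ(19) = -1, μ(21) = 1, μ(22) = 1, μ(23) = -1, μ(26) = 1, μ(29) = -1, μ(30) = -1, μ(31) = -1, μ(33) = 1, μ(34) = 1, μ(35) = 1, μ(37) = -1, μ(38) = 1, μ(39) = 1, μ(41) = -1, μ(42) = -1, μ(43) = -1, μ(46) = 1, μ(47) = -1, μ(51) = 1, μ(53) = -1, μ(55) = 1, μ(57) = 1, μ(58) = 1, μ(59) = -1, μ(61) = -1, μ(62) = 1, μ(65) = 1, μ(66) = -1, μ(67) = -1, μ(69) = 1, μ(70) = -1, μ(71) = -1, μ(73) = -1, μ(74) = 1, μ(77) = 1, μ(78) = -1, μ(79) = -1, with μ = 0 on non-squarefree integers. Summing μ(k)/k for k where μ(k) ≠ 0 gives -5419230422019661121772083237/214509651156044860526605636942 ≈ -0.0253. (PNT ⟺ this sum → 0 as n → ∞.)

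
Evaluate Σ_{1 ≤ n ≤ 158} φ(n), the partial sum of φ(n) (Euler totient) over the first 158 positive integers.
Σ_{n ≤ 158} φ(n) = 7638

Compute φ(n) for each 1 ≤ n ≤ 158: φ(1) = 1, φ(2) = 1, φ(3) = 2, φ(4) = 2, φ(5) = 4, φ(6) = 2, φ(7) = 6, φ(8) = 4, φ(9) = 6, φ(10) = 4, φ(11) = 10, φ(12) = 4, φ(13) = 12, φ(14) = 6, φ(15) = 8, φ(16) = 8, φ(17) = 16, φ(18) = 6, φ(19) = 18, φ(20) = 8, φ(21) = 12, φ(22) = 10, φ(23) = 22, φ(24) = 8, φ(25) = 20, φ(26) = 12, φ(27) = 18, φ(28) = 12, φ(29) = 28, φ(30) = 8, φ(31) = 30, φ(32) = 16, φ(33) = 20, φ(34) = 16, φ(35) = 24, φ(36) = 12, φ(37) = 36, φ(38) = 18, φ(39) = 24, φ(40) = 16, φ(41) = 40, φ(42) = 12, φ(43) = 42, φ(44) = 20, φ(45) = 24, φ(46) = 22, φ(47) = 46, φ(48) = 16, φ(49) = 42, φ(50) = 20, φ(51) = 32, φ(52) = 24, φ(53) = 52, φ(54) = 18, φ(55) = 40, φ(56) = 24, φ(57) = 36, φ(58) = 28, φ(59) = 58, φ(60) = 16, φ(61) = 60, φ(62) = 30, φ(63) = 36, φ(64) = 32, φ(65) = 48, φ(66) = 20, φ(67) = 66, φ(68) = 32, φ(69) = 44, φ(70) = 24, φ(71) = 70, φ(72) = 24, φ(73) = 72, φ(74) = 36, φ(75) = 40, φ(76) = 36, φ(77) = 60, φ(78) = 24, φ(79) = 78, φ(80) = 32, φ(81) = 54, φ(82) = 40, φ(83) = 82, φ(84) = 24, φ(85) = 64, φ(86) = 42, φ(87) = 56, φ(88) = 40, φ(89) = 88, φ(90) = 24, φ(91) = 72, φ(92) = 44, φ(93) = 60, φ(94) = 46, φ(95) = 72, φ(96) = 32, φ(97) = 96, φ(98) = 42, φ(99) = 60, φ(100) = 40, φ(101) = 100, φ(102) = 32, φ(103) = 102, φ(104) = 48, φ(105) = 48, φ(106) = 52, φ(107) = 106, φ(108) = 36, φ(109) = 108, φ(110) = 40, φ(111) = 72, φ(112) = 48, φ(113) = 112, φ(114) = 36, φ(115) = 88, φ(116) = 56, φ(117) = 72, φ(118) = 58, φ(119) = 96, φ(120) = 32, φ(121) = 110, φ(122) = 60, φ(123) = 80, φ(124) = 60, φ(125) = 100, φ(126) = 36, φ(127) = 126, φ(128) = 64, φ(129) = 84, φ(130) = 48, φ(131) = 130, φ(132) = 40, φ(133) = 108, φ(134) = 66, φ(135) = 72, φ(136) = 64, φ(137) = 136, φ(138) = 44, φ(139) = 138, φ(140) = 48, φ(141) = 92, φ(142) = 70, φ(143) = 120, φ(144) = 48, φ(145) = 112, φ(146) = 72, φ(147) = 84, φ(148) = 72, φ(149) = 148, φ(150) = 40, φ(151) = 150, φ(152) = 72, φ(153) = 96, φ(154) = 60, φ(155) = 120, φ(156) = 48, φ(157) = 156, φ(158) = 78. Summing all 158 values: 7638. (Average order: Σ_{n ≤ x} φ(n) ~ (3/π²) x². For x = 158, (3/π²)·158² ≈ 7588.15.)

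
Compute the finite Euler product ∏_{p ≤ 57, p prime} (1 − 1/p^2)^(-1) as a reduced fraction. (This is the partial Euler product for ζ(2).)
∏ = 35034630647548196605993834769/21373637931227167970033664000

The primes p ≤ 57 are [2, 3, 5, 7, 11, 13, 17, 19, 23, 29, 31, 37, 41, 43, 47, 53]. For each prime, (1 − 1/p^2)^(-1) = p^2 / (p^2 − 1). The product is (1 − 1/2^2)^(-1), (1 − 1/3^2)^(-1), (1 − 1/5^2)^(-1), (1 − 1/7^2)^(-1), (1 − 1/11^2)^(-1), (1 − 1/13^2)^(-1), (1 − 1/17^2)^(-1), (1 − 1/19^2)^(-1), (1 − 1/23^2)^(-1), (1 − 1/29^2)^(-1), (1 − 1/31^2)^(-1), (1 − 1/37^2)^(-1), (1 − 1/41^2)^(-1), (1 − 1/43^2)^(-1), (1 − 1/47^2)^(-1), (1 − 1/53^2)^(-1) = ∏ p^2 / (p^2 − 1) = 35034630647548196605993834769/21373637931227167970033664000.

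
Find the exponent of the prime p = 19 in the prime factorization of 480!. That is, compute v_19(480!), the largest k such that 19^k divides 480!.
v_19(480!) = 26

Legendre's formula: v_p(n!) = Σ_{k ≥ 1} ⌊n / p^k⌋. For p = 19, n = 480, the terms are:
  ⌊480/19^1⌋ = ⌊480/19⌋ = 25
  ⌊480/19^2⌋ = ⌊480/361⌋ = 1
(the next term ⌊480/19^3⌋ = 0, terminating the sum). Summing: v_19(480!) = 25 + 1 = 26.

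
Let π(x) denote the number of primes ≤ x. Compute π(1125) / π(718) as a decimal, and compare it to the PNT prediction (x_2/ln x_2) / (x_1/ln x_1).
π(1125)/π(718) = 188/127 ≈ 1.4803;  PNT prediction ≈ 1.4667.

π(718) = 127 and π(1125) = 188, so π(1125)/π(718) ≈ 1.4803. The PNT-predicted ratio is (1125/ln(1125)) / (718/ln(718)) ≈ 1.4667. The two agree to within a few percent, as expected.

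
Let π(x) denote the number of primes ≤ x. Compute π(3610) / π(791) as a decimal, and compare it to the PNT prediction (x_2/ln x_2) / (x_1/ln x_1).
π(3610)/π(791) = 504/138 ≈ 3.6522;  PNT prediction ≈ 3.7180.

π(791) = 138 and π(3610) = 504, so π(3610)/π(791) ≈ 3.6522. The PNT-predicted ratio is (3610/ln(3610)) / (791/ln(791)) ≈ 3.7180. The two agree to within a few percent, as expected.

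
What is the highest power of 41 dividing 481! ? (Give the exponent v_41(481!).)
v_41(481!) = 11

Legendre's formula: v_p(n!) = Σ_{k ≥ 1} ⌊n / p^k⌋. For p = 41, n = 481, the terms are:
  ⌊481/41^1⌋ = ⌊481/41⌋ = 11
(the next term ⌊481/41^2⌋ = 0, terminating the sum). Summing: v_41(481!) = 11 = 11.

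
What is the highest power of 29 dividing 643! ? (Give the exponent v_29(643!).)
v_29(643!) = 22

Legendre's formula: v_p(n!) = Σ_{k ≥ 1} ⌊n / p^k⌋. For p = 29, n = 643, the terms are:
  ⌊643/29^1⌋ = ⌊643/29⌋ = 22
(the next term ⌊643/29^2⌋ = 0, terminating the sum). Summing: v_29(643!) = 22 = 22.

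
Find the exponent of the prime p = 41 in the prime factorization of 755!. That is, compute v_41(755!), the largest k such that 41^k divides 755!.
v_41(755!) = 18

Legendre's formula: v_p(n!) = Σ_{k ≥ 1} ⌊n / p^k⌋. For p = 41, n = 755, the terms are:
  ⌊755/41^1⌋ = ⌊755/41⌋ = 18
(the next term ⌊755/41^2⌋ = 0, terminating the sum). Summing: v_41(755!) = 18 = 18.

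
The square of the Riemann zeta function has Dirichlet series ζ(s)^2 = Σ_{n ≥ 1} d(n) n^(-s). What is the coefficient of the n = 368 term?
d(368) = 10

ζ(s)^2 = (Σ 1/m^s)(Σ 1/k^s). The coefficient of 1/n^s in the product is the number of ordered pairs (m, k) with mk = n, which equals d(n). For n = 368, divisors are [1, 2, 4, 8, 16, 23, 46, 92, 184, 368], so d(368) = 10.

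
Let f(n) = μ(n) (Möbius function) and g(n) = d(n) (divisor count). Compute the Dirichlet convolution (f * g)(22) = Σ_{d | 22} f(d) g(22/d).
(μ * d)(22) = 1

Divisors of 22: [1, 2, 11, 22]. For each d | 22:
  d = 1: μ(1) · d(22/1) = 1 · 4 = 4
  d = 2: μ(2) · d(22/2) = -1 · 2 = -2
  d = 11: μ(11) · d(22/11) = -1 · 2 = -2
  d = 22: μ(22) · d(22/22) = 1 · 1 = 1
Summing: (μ * d)(22) = 4 + -2 + -2 + 1 = 1.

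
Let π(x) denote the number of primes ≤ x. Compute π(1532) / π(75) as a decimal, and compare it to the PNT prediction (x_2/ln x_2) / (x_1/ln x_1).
π(1532)/π(75) = 242/21 ≈ 11.5238;  PNT prediction ≈ 12.0245.

π(75) = 21 and π(1532) = 242, so π(1532)/π(75) ≈ 11.5238. The PNT-predicted ratio is (1532/ln(1532)) / (75/ln(75)) ≈ 12.0245. The two agree to within a few percent, as expected.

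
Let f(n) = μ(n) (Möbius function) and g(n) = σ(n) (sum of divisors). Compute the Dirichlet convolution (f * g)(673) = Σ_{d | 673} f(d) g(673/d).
(μ * σ)(673) = 673

Divisors of 673: [1, 673]. For each d | 673:
  d = 1: μ(1) · σ(673/1) = 1 · 674 = 674
  d = 673: μ(673) · σ(673/673) = -1 · 1 = -1
Summing: (μ * σ)(673) = 674 + -1 = 673.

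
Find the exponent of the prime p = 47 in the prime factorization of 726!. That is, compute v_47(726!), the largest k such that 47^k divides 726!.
v_47(726!) = 15

Legendre's formula: v_p(n!) = Σ_{k ≥ 1} ⌊n / p^k⌋. For p = 47, n = 726, the terms are:
  ⌊726/47^1⌋ = ⌊726/47⌋ = 15
(the next term ⌊726/47^2⌋ = 0, terminating the sum). Summing: v_47(726!) = 15 = 15.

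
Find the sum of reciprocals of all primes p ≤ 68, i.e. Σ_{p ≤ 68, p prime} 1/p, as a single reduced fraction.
Σ 1/p = 13585328068403621603022853/7858321551080267055879090

π(68) = 19, so the primes ≤ 68 are [2, 3, 5, 7, 11, 13, 17, 19, 23, 29, 31, 37, 41, 43, 47, 53, 59, 61, 67]. Summing 1/p over these primes: 13585328068403621603022853/7858321551080267055879090 ≈ 1.7288. Mertens estimate ln ln(68) + 0.2615 ≈ 1.7012.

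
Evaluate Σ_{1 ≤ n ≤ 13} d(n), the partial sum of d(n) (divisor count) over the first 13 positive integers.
Σ_{n ≤ 13} d(n) = 37

Compute d(n) for each 1 ≤ n ≤ 13: d(1) = 1, d(2) = 2, d(3) = 2, d(4) = 3, d(5) = 2, d(6) = 4, d(7) = 2, d(8) = 4, d(9) = 3, d(10) = 4, d(11) = 2, d(12) = 6, d(13) = 2. Summing all 13 values: 37. (Dirichlet's divisor formula: Σ_{n ≤ x} d(n) = x ln(x) + (2γ − 1) x + O(√x). For x = 13, the asymptotic estimate is ≈ 35.35.)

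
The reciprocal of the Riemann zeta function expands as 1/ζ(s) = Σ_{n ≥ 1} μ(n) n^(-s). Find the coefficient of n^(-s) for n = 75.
μ(75) = 0

Factor n = 75 = 3 · 5^2. μ(n) = 0 if any exponent ≥ 2 (not squarefree); otherwise μ(n) = (−1)^{ω(n)} where ω(n) is the number of distinct prime factors. Applying: μ(75) = 0.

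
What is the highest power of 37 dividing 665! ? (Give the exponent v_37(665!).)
v_37(665!) = 17

Legendre's formula: v_p(n!) = Σ_{k ≥ 1} ⌊n / p^k⌋. For p = 37, n = 665, the terms are:
  ⌊665/37^1⌋ = ⌊665/37⌋ = 17
(the next term ⌊665/37^2⌋ = 0, terminating the sum). Summing: v_37(665!) = 17 = 17.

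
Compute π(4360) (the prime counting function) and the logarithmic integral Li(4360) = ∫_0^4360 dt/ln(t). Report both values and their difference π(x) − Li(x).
π(4360) = 595;  Li(4360) ≈ 608.54;  π(x) − Li(x) ≈ -13.54.

Direct count of primes ≤ 4360 gives π(4360) = 595. Numerical evaluation of the logarithmic integral gives Li(4360) ≈ 608.54. The difference π(x) − Li(x) ≈ -13.54 is typically negative for small/moderate x (Li(x) overestimates), though Littlewood's theorem shows this sign changes infinitely often.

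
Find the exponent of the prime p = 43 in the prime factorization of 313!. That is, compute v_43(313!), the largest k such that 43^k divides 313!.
v_43(313!) = 7

Legendre's formula: v_p(n!) = Σ_{k ≥ 1} ⌊n / p^k⌋. For p = 43, n = 313, the terms are:
  ⌊313/43^1⌋ = ⌊313/43⌋ = 7
(the next term ⌊313/43^2⌋ = 0, terminating the sum). Summing: v_43(313!) = 7 = 7.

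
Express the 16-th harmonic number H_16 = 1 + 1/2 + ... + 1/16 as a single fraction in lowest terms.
H_16 = 2436559/720720

Direct summation: H_16 = 1 + 1/2 + ... + 1/16. The least common denominator is lcm(1, ..., 16) = 720720; over this denominator the numerator is 720720 + 360360 + 240240 + 180180 + 144144 + 120120 + 102960 + 90090 + 80080 + 72072 + 65520 + 60060 + 55440 + 51480 + 48048 + 45045 = 2436559, so H_16 = 2436559/720720 (already in lowest terms) ≈ 3.38073. (The PNT-adjacent estimate ln(16) + γ ≈ 3.34980 matches within O(1/n).)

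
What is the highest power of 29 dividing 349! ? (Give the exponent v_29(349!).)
v_29(349!) = 12

Legendre's formula: v_p(n!) = Σ_{k ≥ 1} ⌊n / p^k⌋. For p = 29, n = 349, the terms are:
  ⌊349/29^1⌋ = ⌊349/29⌋ = 12
(the next term ⌊349/29^2⌋ = 0, terminating the sum). Summing: v_29(349!) = 12 = 12.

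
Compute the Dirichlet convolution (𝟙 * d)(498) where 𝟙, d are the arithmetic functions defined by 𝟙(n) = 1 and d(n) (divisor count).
(𝟙 * d)(498) = 27

Divisors of 498: [1, 2, 3, 6, 83, 166, 249, 498]. For each d | 498:
  d = 1: 𝟙(1) · d(498/1) = 1 · 8 = 8
  d = 2: 𝟙(2) · d(498/2) = 1 · 4 = 4
  d = 3: 𝟙(3) · d(498/3) = 1 · 4 = 4
  d = 6: 𝟙(6) · d(498/6) = 1 · 2 = 2
  d = 83: 𝟙(83) · d(498/83) = 1 · 4 = 4
  d = 166: 𝟙(166) · d(498/166) = 1 · 2 = 2
  d = 249: 𝟙(249) · d(498/249) = 1 · 2 = 2
  d = 498: 𝟙(498) · d(498/498) = 1 · 1 = 1
Summing: (𝟙 * d)(498) = 8 + 4 + 4 + 2 + 4 + 2 + 2 + 1 = 27.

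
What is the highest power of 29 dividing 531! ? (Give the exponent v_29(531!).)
v_29(531!) = 18

Legendre's formula: v_p(n!) = Σ_{k ≥ 1} ⌊n / p^k⌋. For p = 29, n = 531, the terms are:
  ⌊531/29^1⌋ = ⌊531/29⌋ = 18
(the next term ⌊531/29^2⌋ = 0, terminating the sum). Summing: v_29(531!) = 18 = 18.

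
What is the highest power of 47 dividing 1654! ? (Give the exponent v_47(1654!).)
v_47(1654!) = 35

Legendre's formula: v_p(n!) = Σ_{k ≥ 1} ⌊n / p^k⌋. For p = 47, n = 1654, the terms are:
  ⌊1654/47^1⌋ = ⌊1654/47⌋ = 35
(the next term ⌊1654/47^2⌋ = 0, terminating the sum). Summing: v_47(1654!) = 35 = 35.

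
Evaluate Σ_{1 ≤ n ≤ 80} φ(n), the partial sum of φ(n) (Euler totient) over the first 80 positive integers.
Σ_{n ≤ 80} φ(n) = 1966

Compute φ(n) for each 1 ≤ n ≤ 80: φ(1) = 1, φ(2) = 1, φ(3) = 2, φ(4) = 2, φ(5) = 4, φ(6) = 2, φ(7) = 6, φ(8) = 4, φ(9) = 6, φ(10) = 4, φ(11) = 10, φ(12) = 4, φ(13) = 12, φ(14) = 6, φ(15) = 8, φ(16) = 8, φ(17) = 16, φ(18) = 6, φ(19) = 18, φ(20) = 8, φ(21) = 12, φ(22) = 10, φ(23) = 22, φ(24) = 8, φ(25) = 20, φ(26) = 12, φ(27) = 18, φ(28) = 12, φ(29) = 28, φ(30) = 8, φ(31) = 30, φ(32) = 16, φ(33) = 20, φ(34) = 16, φ(35) = 24, φ(36) = 12, φ(37) = 36, φ(38) = 18, φ(39) = 24, φ(40) = 16, φ(41) = 40, φ(42) = 12, φ(43) = 42, φ(44) = 20, φ(45) = 24, φ(46) = 22, φ(47) = 46, φ(48) = 16, φ(49) = 42, φ(50) = 20, φ(51) = 32, φ(52) = 24, φ(53) = 52, φ(54) = 18, φ(55) = 40, φ(56) = 24, φ(57) = 36, φ(58) = 28, φ(59) = 58, φ(60) = 16, φ(61) = 60, φ(62) = 30, φ(63) = 36, φ(64) = 32, φ(65) = 48, φ(66) = 20, φ(67) = 66, φ(68) = 32, φ(69) = 44, φ(70) = 24, φ(71) = 70, φ(72) = 24, φ(73) = 72, φ(74) = 36, φ(75) = 40, φ(76) = 36, φ(77) = 60, φ(78) = 24, φ(79) = 78, φ(80) = 32. Summing all 80 values: 1966. (Average order: Σ_{n ≤ x} φ(n) ~ (3/π²) x². For x = 80, (3/π²)·80² ≈ 1945.37.)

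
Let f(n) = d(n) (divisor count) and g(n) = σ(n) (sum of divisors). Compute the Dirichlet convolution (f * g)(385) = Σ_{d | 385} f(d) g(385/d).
(d * σ)(385) = 1120

Divisors of 385: [1, 5, 7, 11, 35, 55, 77, 385]. For each d | 385:
  d = 1: d(1) · σ(385/1) = 1 · 576 = 576
  d = 5: d(5) · σ(385/5) = 2 · 96 = 192
  d = 7: d(7) · σ(385/7) = 2 · 72 = 144
  d = 11: d(11) · σ(385/11) = 2 · 48 = 96
  d = 35: d(35) · σ(385/35) = 4 · 12 = 48
  d = 55: d(55) · σ(385/55) = 4 · 8 = 32
  d = 77: d(77) · σ(385/77) = 4 · 6 = 24
  d = 385: d(385) · σ(385/385) = 8 · 1 = 8
Summing: (d * σ)(385) = 576 + 192 + 144 + 96 + 48 + 32 + 24 + 8 = 1120.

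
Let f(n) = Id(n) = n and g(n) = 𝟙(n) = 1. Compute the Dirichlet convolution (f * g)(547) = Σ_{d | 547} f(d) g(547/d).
(Id * 𝟙)(547) = 548

Divisors of 547: [1, 547]. For each d | 547:
  d = 1: Id(1) · 𝟙(547/1) = 1 · 1 = 1
  d = 547: Id(547) · 𝟙(547/547) = 547 · 1 = 547
Summing: (Id * 𝟙)(547) = 1 + 547 = 548.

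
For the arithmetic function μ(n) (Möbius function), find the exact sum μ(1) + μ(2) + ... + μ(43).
Σ_{n ≤ 43} μ(n) = -3

Compute μ(n) for each 1 ≤ n ≤ 43: μ(1) = 1, μ(2) = -1, μ(3) = -1, μ(4) = 0, μ(5) = -1, μ(6) = 1, μ(7) = -1, μ(8) = 0, μ(9) = 0, μ(10) = 1, μ(11) = -1, μ(12) = 0, μ(13) = -1, μ(14) = 1, μ(15) = 1, μ(16) = 0, μ(17) = -1, μ(18) = 0, μ(19) = -1, μ(20) = 0, μ(21) = 1, μ(22) = 1, μ(23) = -1, μ(24) = 0, μ(25) = 0, μ(26) = 1, μ(27) = 0, μ(28) = 0, μ(29) = -1, μ(30) = -1, μ(31) = -1, μ(32) = 0, μ(33) = 1, μ(34) = 1, μ(35) = 1, μ(36) = 0, μ(37) = -1, μ(38) = 1, μ(39) = 1, μ(40) = 0, μ(41) = -1, μ(42) = -1, μ(43) = -1. Summing all 43 values: -3. (Mertens function M(x) = Σ_{n ≤ x} μ(n); on average M(x) should be small (PNT ⟺ M(x) = o(x)).)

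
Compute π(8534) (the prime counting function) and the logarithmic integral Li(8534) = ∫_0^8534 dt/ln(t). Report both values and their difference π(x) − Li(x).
π(8534) = 1063;  Li(8534) ≈ 1085.62;  π(x) − Li(x) ≈ -22.62.

Direct count of primes ≤ 8534 gives π(8534) = 1063. Numerical evaluation of the logarithmic integral gives Li(8534) ≈ 1085.62. The difference π(x) − Li(x) ≈ -22.62 is typically negative for small/moderate x (Li(x) overestimates), though Littlewood's theorem shows this sign changes infinitely often.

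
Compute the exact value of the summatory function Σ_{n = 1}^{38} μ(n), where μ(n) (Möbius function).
Σ_{n ≤ 38} μ(n) = -1

Compute μ(n) for each 1 ≤ n ≤ 38: μ(1) = 1, μ(2) = -1, μ(3) = -1, μ(4) = 0, μ(5) = -1, μ(6) = 1, μ(7) = -1, μ(8) = 0, μ(9) = 0, μ(10) = 1, μ(11) = -1, μ(12) = 0, μ(13) = -1, μ(14) = 1, μ(15) = 1, μ(16) = 0, μ(17) = -1, μ(18) = 0, μ(19) = -1, μ(20) = 0, μ(21) = 1, μ(22) = 1, μ(23) = -1, μ(24) = 0, μ(25) = 0, μ(26) = 1, μ(27) = 0, μ(28) = 0, μ(29) = -1, μ(30) = -1, μ(31) = -1, μ(32) = 0, μ(33) = 1, μ(34) = 1, μ(35) = 1, μ(36) = 0, μ(37) = -1, μ(38) = 1. Summing all 38 values: -1. (Mertens function M(x) = Σ_{n ≤ x} μ(n); on average M(x) should be small (PNT ⟺ M(x) = o(x)).)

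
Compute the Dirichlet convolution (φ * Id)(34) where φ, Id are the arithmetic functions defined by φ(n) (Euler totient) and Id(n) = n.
(φ * Id)(34) = 99

Divisors of 34: [1, 2, 17, 34]. For each d | 34:
  d = 1: φ(1) · Id(34/1) = 1 · 34 = 34
  d = 2: φ(2) · Id(34/2) = 1 · 17 = 17
  d = 17: φ(17) · Id(34/17) = 16 · 2 = 32
  d = 34: φ(34) · Id(34/34) = 16 · 1 = 16
Summing: (φ * Id)(34) = 34 + 17 + 32 + 16 = 99.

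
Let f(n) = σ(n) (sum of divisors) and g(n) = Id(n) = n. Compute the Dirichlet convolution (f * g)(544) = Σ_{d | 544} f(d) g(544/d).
(σ * Id)(544) = 11235

Divisors of 544: [1, 2, 4, 8, 16, 17, 32, 34, 68, 136, 272, 544]. For each d | 544:
  d = 1: σ(1) · Id(544/1) = 1 · 544 = 544
  d = 2: σ(2) · Id(544/2) = 3 · 272 = 816
  d = 4: σ(4) · Id(544/4) = 7 · 136 = 952
  d = 8: σ(8) · Id(544/8) = 15 · 68 = 1020
  d = 16: σ(16) · Id(544/16) = 31 · 34 = 1054
  d = 17: σ(17) · Id(544/17) = 18 · 32 = 576
  d = 32: σ(32) · Id(544/32) = 63 · 17 = 1071
  d = 34: σ(34) · Id(544/34) = 54 · 16 = 864
  d = 68: σ(68) · Id(544/68) = 126 · 8 = 1008
  d = 136: σ(136) · Id(544/136) = 270 · 4 = 1080
  d = 272: σ(272) · Id(544/272) = 558 · 2 = 1116
  d = 544: σ(544) · Id(544/544) = 1134 · 1 = 1134
Summing: (σ * Id)(544) = 544 + 816 + 952 + 1020 + 1054 + 576 + 1071 + 864 + 1008 + 1080 + 1116 + 1134 = 11235.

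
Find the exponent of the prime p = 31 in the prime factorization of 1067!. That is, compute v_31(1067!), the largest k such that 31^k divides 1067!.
v_31(1067!) = 35

Legendre's formula: v_p(n!) = Σ_{k ≥ 1} ⌊n / p^k⌋. For p = 31, n = 1067, the terms are:
  ⌊1067/31^1⌋ = ⌊1067/31⌋ = 34
  ⌊1067/31^2⌋ = ⌊1067/961⌋ = 1
(the next term ⌊1067/31^3⌋ = 0, terminating the sum). Summing: v_31(1067!) = 34 + 1 = 35.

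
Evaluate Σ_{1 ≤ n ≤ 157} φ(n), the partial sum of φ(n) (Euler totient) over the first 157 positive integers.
Σ_{n ≤ 157} φ(n) = 7560

Compute φ(n) for each 1 ≤ n ≤ 157: φ(1) = 1, φ(2) = 1, φ(3) = 2, φ(4) = 2, φ(5) = 4, φ(6) = 2, φ(7) = 6, φ(8) = 4, φ(9) = 6, φ(10) = 4, φ(11) = 10, φ(12) = 4, φ(13) = 12, φ(14) = 6, φ(15) = 8, φ(16) = 8, φ(17) = 16, φ(18) = 6, φ(19) = 18, φ(20) = 8, φ(21) = 12, φ(22) = 10, φ(23) = 22, φ(24) = 8, φ(25) = 20, φ(26) = 12, φ(27) = 18, φ(28) = 12, φ(29) = 28, φ(30) = 8, φ(31) = 30, φ(32) = 16, φ(33) = 20, φ(34) = 16, φ(35) = 24, φ(36) = 12, φ(37) = 36, φ(38) = 18, φ(39) = 24, φ(40) = 16, φ(41) = 40, φ(42) = 12, φ(43) = 42, φ(44) = 20, φ(45) = 24, φ(46) = 22, φ(47) = 46, φ(48) = 16, φ(49) = 42, φ(50) = 20, φ(51) = 32, φ(52) = 24, φ(53) = 52, φ(54) = 18, φ(55) = 40, φ(56) = 24, φ(57) = 36, φ(58) = 28, φ(59) = 58, φ(60) = 16, φ(61) = 60, φ(62) = 30, φ(63) = 36, φ(64) = 32, φ(65) = 48, φ(66) = 20, φ(67) = 66, φ(68) = 32, φ(69) = 44, φ(70) = 24, φ(71) = 70, φ(72) = 24, φ(73) = 72, φ(74) = 36, φ(75) = 40, φ(76) = 36, φ(77) = 60, φ(78) = 24, φ(79) = 78, φ(80) = 32, φ(81) = 54, φ(82) = 40, φ(83) = 82, φ(84) = 24, φ(85) = 64, φ(86) = 42, φ(87) = 56, φ(88) = 40, φ(89) = 88, φ(90) = 24, φ(91) = 72, φ(92) = 44, φ(93) = 60, φ(94) = 46, φ(95) = 72, φ(96) = 32, φ(97) = 96, φ(98) = 42, φ(99) = 60, φ(100) = 40, φ(101) = 100, φ(102) = 32, φ(103) = 102, φ(104) = 48, φ(105) = 48, φ(106) = 52, φ(107) = 106, φ(108) = 36, φ(109) = 108, φ(110) = 40, φ(111) = 72, φ(112) = 48, φ(113) = 112, φ(114) = 36, φ(115) = 88, φ(116) = 56, φ(117) = 72, φ(118) = 58, φ(119) = 96, φ(120) = 32, φ(121) = 110, φ(122) = 60, φ(123) = 80, φ(124) = 60, φ(125) = 100, φ(126) = 36, φ(127) = 126, φ(128) = 64, φ(129) = 84, φ(130) = 48, φ(131) = 130, φ(132) = 40, φ(133) = 108, φ(134) = 66, φ(135) = 72, φ(136) = 64, φ(137) = 136, φ(138) = 44, φ(139) = 138, φ(140) = 48, φ(141) = 92, φ(142) = 70, φ(143) = 120, φ(144) = 48, φ(145) = 112, φ(146) = 72, φ(147) = 84, φ(148) = 72, φ(149) = 148, φ(150) = 40, φ(151) = 150, φ(152) = 72, φ(153) = 96, φ(154) = 60, φ(155) = 120, φ(156) = 48, φ(157) = 156. Summing all 157 values: 7560. (Average order: Σ_{n ≤ x} φ(n) ~ (3/π²) x². For x = 157, (3/π²)·157² ≈ 7492.40.)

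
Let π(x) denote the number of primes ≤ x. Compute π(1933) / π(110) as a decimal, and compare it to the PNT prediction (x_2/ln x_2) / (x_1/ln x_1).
π(1933)/π(110) = 295/29 ≈ 10.1724;  PNT prediction ≈ 10.9161.

π(110) = 29 and π(1933) = 295, so π(1933)/π(110) ≈ 10.1724. The PNT-predicted ratio is (1933/ln(1933)) / (110/ln(110)) ≈ 10.9161. The two agree to within a few percent, as expected.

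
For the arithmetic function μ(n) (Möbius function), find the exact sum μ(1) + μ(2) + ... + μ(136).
Σ_{n ≤ 136} μ(n) = -1

Compute μ(n) for each 1 ≤ n ≤ 136: μ(1) = 1, μ(2) = -1, μ(3) = -1, μ(4) = 0, μ(5) = -1, μ(6) = 1, μ(7) = -1, μ(8) = 0, μ(9) = 0, μ(10) = 1, μ(11) = -1, μ(12) = 0, μ(13) = -1, μ(14) = 1, μ(15) = 1, μ(16) = 0, μ(17) = -1, μ(18) = 0, μ(19) = -1, μ(20) = 0, μ(21) = 1, μ(22) = 1, μ(23) = -1, μ(24) = 0, μ(25) = 0, μ(26) = 1, μ(27) = 0, μ(28) = 0, μ(29) = -1, μ(30) = -1, μ(31) = -1, μ(32) = 0, μ(33) = 1, μ(34) = 1, μ(35) = 1, μ(36) = 0, μ(37) = -1, μ(38) = 1, μ(39) = 1, μ(40) = 0, μ(41) = -1, μ(42) = -1, μ(43) = -1, μ(44) = 0, μ(45) = 0, μ(46) = 1, μ(47) = -1, μ(48) = 0, μ(49) = 0, μ(50) = 0, μ(51) = 1, μ(52) = 0, μ(53) = -1, μ(54) = 0, μ(55) = 1, μ(56) = 0, μ(57) = 1, μ(58) = 1, μ(59) = -1, μ(60) = 0, μ(61) = -1, μ(62) = 1, μ(63) = 0, μ(64) = 0, μ(65) = 1, μ(66) = -1, μ(67) = -1, μ(68) = 0, μ(69) = 1, μ(70) = -1, μ(71) = -1, μ(72) = 0, μ(73) = -1, μ(74) = 1, μ(75) = 0, μ(76) = 0, μ(77) = 1, μ(78) = -1, μ(79) = -1, μ(80) = 0, μ(81) = 0, μ(82) = 1, μ(83) = -1, μ(84) = 0, μ(85) = 1, μ(86) = 1, μ(87) = 1, μ(88) = 0, μ(89) = -1, μ(90) = 0, μ(91) = 1, μ(92) = 0, μ(93) = 1, μ(94) = 1, μ(95) = 1, μ(96) = 0, μ(97) = -1, μ(98) = 0, μ(99) = 0, μ(100) = 0, μ(101) = -1, μ(102) = -1, μ(103) = -1, μ(104) = 0, μ(105) = -1, μ(106) = 1, μ(107) = -1, μ(108) = 0, μ(109) = -1, μ(110) = -1, μ(111) = 1, μ(112) = 0, μ(113) = -1, μ(114) = -1, μ(115) = 1, μ(116) = 0, μ(117) = 0, μ(118) = 1, μ(119) = 1, μ(120) = 0, μ(121) = 0, μ(122) = 1, μ(123) = 1, μ(124) = 0, μ(125) = 0, μ(126) = 0, μ(127) = -1, μ(128) = 0, μ(129) = 1, μ(130) = -1, μ(131) = -1, μ(132) = 0, μ(133) = 1, μ(134) = 1, μ(135) = 0, μ(136) = 0. Summing all 136 values: -1. (Mertens function M(x) = Σ_{n ≤ x} μ(n); on average M(x) should be small (PNT ⟺ M(x) = o(x)).)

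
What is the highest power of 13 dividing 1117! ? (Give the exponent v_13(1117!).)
v_13(1117!) = 91

Legendre's formula: v_p(n!) = Σ_{k ≥ 1} ⌊n / p^k⌋. For p = 13, n = 1117, the terms are:
  ⌊1117/13^1⌋ = ⌊1117/13⌋ = 85
  ⌊1117/13^2⌋ = ⌊1117/169⌋ = 6
(the next term ⌊1117/13^3⌋ = 0, terminating the sum). Summing: v_13(1117!) = 85 + 6 = 91.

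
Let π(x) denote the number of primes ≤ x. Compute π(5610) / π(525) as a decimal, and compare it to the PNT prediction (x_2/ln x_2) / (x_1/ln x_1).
π(5610)/π(525) = 738/99 ≈ 7.4545;  PNT prediction ≈ 7.7533.

π(525) = 99 and π(5610) = 738, so π(5610)/π(525) ≈ 7.4545. The PNT-predicted ratio is (5610/ln(5610)) / (525/ln(525)) ≈ 7.7533. The two agree to within a few percent, as expected.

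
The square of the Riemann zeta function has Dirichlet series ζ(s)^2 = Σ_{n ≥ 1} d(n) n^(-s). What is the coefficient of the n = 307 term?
d(307) = 2

ζ(s)^2 = (Σ 1/m^s)(Σ 1/k^s). The coefficient of 1/n^s in the product is the number of ordered pairs (m, k) with mk = n, which equals d(n). For n = 307, divisors are [1, 307], so d(307) = 2.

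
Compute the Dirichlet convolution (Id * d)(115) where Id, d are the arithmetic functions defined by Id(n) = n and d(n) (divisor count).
(Id * d)(115) = 175

Divisors of 115: [1, 5, 23, 115]. For each d | 115:
  d = 1: Id(1) · d(115/1) = 1 · 4 = 4
  d = 5: Id(5) · d(115/5) = 5 · 2 = 10
  d = 23: Id(23) · d(115/23) = 23 · 2 = 46
  d = 115: Id(115) · d(115/115) = 115 · 1 = 115
Summing: (Id * d)(115) = 4 + 10 + 46 + 115 = 175.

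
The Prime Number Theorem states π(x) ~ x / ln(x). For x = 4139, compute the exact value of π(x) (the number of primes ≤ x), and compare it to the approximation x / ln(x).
π(4139) = 570;  x/ln(x) ≈ 496.99;  relative error ≈ 12.81%.

Directly count primes up to 4139: π(4139) = 570. The PNT approximation gives 4139/ln(4139) ≈ 4139/8.32821 ≈ 496.99. Relative error (π(x) − x/ln(x)) / π(x) ≈ 12.81%; the approximation is known to undercount slightly (Li(x) is a better estimate).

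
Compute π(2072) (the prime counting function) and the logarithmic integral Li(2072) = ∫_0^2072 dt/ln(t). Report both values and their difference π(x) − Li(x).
π(2072) = 312;  Li(2072) ≈ 324.26;  π(x) − Li(x) ≈ -12.26.

Direct count of primes ≤ 2072 gives π(2072) = 312. Numerical evaluation of the logarithmic integral gives Li(2072) ≈ 324.26. The difference π(x) − Li(x) ≈ -12.26 is typically negative for small/moderate x (Li(x) overestimates), though Littlewood's theorem shows this sign changes infinitely often.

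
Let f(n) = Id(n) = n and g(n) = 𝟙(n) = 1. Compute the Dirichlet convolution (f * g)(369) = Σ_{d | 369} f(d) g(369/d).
(Id * 𝟙)(369) = 546

Divisors of 369: [1, 3, 9, 41, 123, 369]. For each d | 369:
  d = 1: Id(1) · 𝟙(369/1) = 1 · 1 = 1
  d = 3: Id(3) · 𝟙(369/3) = 3 · 1 = 3
  d = 9: Id(9) · 𝟙(369/9) = 9 · 1 = 9
  d = 41: Id(41) · 𝟙(369/41) = 41 · 1 = 41
  d = 123: Id(123) · 𝟙(369/123) = 123 · 1 = 123
  d = 369: Id(369) · 𝟙(369/369) = 369 · 1 = 369
Summing: (Id * 𝟙)(369) = 1 + 3 + 9 + 41 + 123 + 369 = 546.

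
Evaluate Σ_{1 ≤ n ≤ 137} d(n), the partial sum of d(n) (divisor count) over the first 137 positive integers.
Σ_{n ≤ 137} d(n) = 697

Compute d(n) for each 1 ≤ n ≤ 137: d(1) = 1, d(2) = 2, d(3) = 2, d(4) = 3, d(5) = 2, d(6) = 4, d(7) = 2, d(8) = 4, d(9) = 3, d(10) = 4, d(11) = 2, d(12) = 6, d(13) = 2, d(14) = 4, d(15) = 4, d(16) = 5, d(17) = 2, d(18) = 6, d(19) = 2, d(20) = 6, d(21) = 4, d(22) = 4, d(23) = 2, d(24) = 8, d(25) = 3, d(26) = 4, d(27) = 4, d(28) = 6, d(29) = 2, d(30) = 8, d(31) = 2, d(32) = 6, d(33) = 4, d(34) = 4, d(35) = 4, d(36) = 9, d(37) = 2, d(38) = 4, d(39) = 4, d(40) = 8, d(41) = 2, d(42) = 8, d(43) = 2, d(44) = 6, d(45) = 6, d(46) = 4, d(47) = 2, d(48) = 10, d(49) = 3, d(50) = 6, d(51) = 4, d(52) = 6, d(53) = 2, d(54) = 8, d(55) = 4, d(56) = 8, d(57) = 4, d(58) = 4, d(59) = 2, d(60) = 12, d(61) = 2, d(62) = 4, d(63) = 6, d(64) = 7, d(65) = 4, d(66) = 8, d(67) = 2, d(68) = 6, d(69) = 4, d(70) = 8, d(71) = 2, d(72) = 12, d(73) = 2, d(74) = 4, d(75) = 6, d(76) = 6, d(77) = 4, d(78) = 8, d(79) = 2, d(80) = 10, d(81) = 5, d(82) = 4, d(83) = 2, d(84) = 12, d(85) = 4, d(86) = 4, d(87) = 4, d(88) = 8, d(89) = 2, d(90) = 12, d(91) = 4, d(92) = 6, d(93) = 4, d(94) = 4, d(95) = 4, d(96) = 12, d(97) = 2, d(98) = 6, d(99) = 6, d(100) = 9, d(101) = 2, d(102) = 8, d(103) = 2, d(104) = 8, d(105) = 8, d(106) = 4, d(107) = 2, d(108) = 12, d(109) = 2, d(110) = 8, d(111) = 4, d(112) = 10, d(113) = 2, d(114) = 8, d(115) = 4, d(116) = 6, d(117) = 6, d(118) = 4, d(119) = 4, d(120) = 16, d(121) = 3, d(122) = 4, d(123) = 4, d(124) = 6, d(125) = 4, d(126) = 12, d(127) = 2, d(128) = 8, d(129) = 4, d(130) = 8, d(131) = 2, d(132) = 12, d(133) = 4, d(134) = 4, d(135) = 8, d(136) = 8, d(137) = 2. Summing all 137 values: 697. (Dirichlet's divisor formula: Σ_{n ≤ x} d(n) = x ln(x) + (2γ − 1) x + O(√x). For x = 137, the asymptotic estimate is ≈ 695.19.)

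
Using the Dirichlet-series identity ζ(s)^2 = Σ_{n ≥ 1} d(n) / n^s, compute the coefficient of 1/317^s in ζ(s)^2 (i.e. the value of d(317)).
d(317) = 2

ζ(s)^2 = (Σ 1/m^s)(Σ 1/k^s). The coefficient of 1/n^s in the product is the number of ordered pairs (m, k) with mk = n, which equals d(n). For n = 317, divisors are [1, 317], so d(317) = 2.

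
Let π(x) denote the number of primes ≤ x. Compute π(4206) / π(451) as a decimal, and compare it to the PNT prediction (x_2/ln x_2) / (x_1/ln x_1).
π(4206)/π(451) = 575/87 ≈ 6.6092;  PNT prediction ≈ 6.8305.

π(451) = 87 and π(4206) = 575, so π(4206)/π(451) ≈ 6.6092. The PNT-predicted ratio is (4206/ln(4206)) / (451/ln(451)) ≈ 6.8305. The two agree to within a few percent, as expected.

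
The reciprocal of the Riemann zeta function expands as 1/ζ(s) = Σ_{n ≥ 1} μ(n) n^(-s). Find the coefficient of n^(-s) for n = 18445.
μ(18445) = 1

Factor n = 18445 = 5 · 7 · 17 · 31. μ(n) = 0 if any exponent ≥ 2 (not squarefree); otherwise μ(n) = (−1)^{ω(n)} where ω(n) is the number of distinct prime factors. Applying: μ(18445) = 1.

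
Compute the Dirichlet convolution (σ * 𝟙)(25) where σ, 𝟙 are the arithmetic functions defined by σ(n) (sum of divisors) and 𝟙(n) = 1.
(σ * 𝟙)(25) = 38

Divisors of 25: [1, 5, 25]. For each d | 25:
  d = 1: σ(1) · 𝟙(25/1) = 1 · 1 = 1
  d = 5: σ(5) · 𝟙(25/5) = 6 · 1 = 6
  d = 25: σ(25) · 𝟙(25/25) = 31 · 1 = 31
Summing: (σ * 𝟙)(25) = 1 + 6 + 31 = 38.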